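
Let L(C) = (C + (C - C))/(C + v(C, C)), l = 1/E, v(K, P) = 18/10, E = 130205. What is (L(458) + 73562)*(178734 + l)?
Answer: 357800161104711408/27212845 ≈ 1.3148e+10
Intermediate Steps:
v(K, P) = 9/5 (v(K, P) = 18*(⅒) = 9/5)
l = 1/130205 ≈ 7.6802e-6
L(C) = C/(9/5 + C) (L(C) = (C + (C - C))/(C + 9/5) = (C + 0)/(9/5 + C) = C/(9/5 + C))
(L(458) + 73562)*(178734 + l) = (5*458/(9 + 5*458) + 73562)*(178734 + 1/130205) = (5*458/(9 + 2290) + 73562)*(23272060471/130205) = (5*458/2299 + 73562)*(23272060471/130205) = (5*458*(1/2299) + 73562)*(23272060471/130205) = (2290/2299 + 73562)*(23272060471/130205) = (169121328/2299)*(23272060471/130205) = 357800161104711408/27212845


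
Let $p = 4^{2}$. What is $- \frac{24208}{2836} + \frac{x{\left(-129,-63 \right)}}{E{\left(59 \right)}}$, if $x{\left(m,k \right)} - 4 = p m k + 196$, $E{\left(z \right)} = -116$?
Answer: $- \frac{23259130}{20561} \approx -1131.2$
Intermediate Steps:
$p = 16$
$x{\left(m,k \right)} = 200 + 16 k m$ ($x{\left(m,k \right)} = 4 + \left(16 m k + 196\right) = 4 + \left(16 k m + 196\right) = 4 + \left(196 + 16 k m\right) = 200 + 16 k m$)
$- \frac{24208}{2836} + \frac{x{\left(-129,-63 \right)}}{E{\left(59 \right)}} = - \frac{24208}{2836} + \frac{200 + 16 \left(-63\right) \left(-129\right)}{-116} = \left(-24208\right) \frac{1}{2836} + \left(200 + 130032\right) \left(- \frac{1}{116}\right) = - \frac{6052}{709} + 130232 \left(- \frac{1}{116}\right) = - \frac{6052}{709} - \frac{32558}{29} = - \frac{23259130}{20561}$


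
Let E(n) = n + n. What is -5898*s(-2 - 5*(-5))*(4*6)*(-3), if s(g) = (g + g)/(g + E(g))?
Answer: 283104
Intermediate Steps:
E(n) = 2*n
s(g) = ⅔ (s(g) = (g + g)/(g + 2*g) = (2*g)/((3*g)) = (2*g)*(1/(3*g)) = ⅔)
-5898*s(-2 - 5*(-5))*(4*6)*(-3) = -5898*2*(4*6)/3*(-3) = -5898*(⅔)*24*(-3) = -94368*(-3) = -5898*(-48) = 283104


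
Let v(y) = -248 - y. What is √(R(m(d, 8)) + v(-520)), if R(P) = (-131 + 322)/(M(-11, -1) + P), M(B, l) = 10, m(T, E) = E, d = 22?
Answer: √10174/6 ≈ 16.811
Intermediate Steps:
R(P) = 191/(10 + P) (R(P) = (-131 + 322)/(10 + P) = 191/(10 + P))
√(R(m(d, 8)) + v(-520)) = √(191/(10 + 8) + (-248 - 1*(-520))) = √(191/18 + (-248 + 520)) = √(191*(1/18) + 272) = √(191/18 + 272) = √(5087/18) = √10174/6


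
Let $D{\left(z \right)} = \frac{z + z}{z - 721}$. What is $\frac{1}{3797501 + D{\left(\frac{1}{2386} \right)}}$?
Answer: $\frac{1720305}{6532859957803} \approx 2.6333 \cdot 10^{-7}$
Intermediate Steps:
$D{\left(z \right)} = \frac{2 z}{-721 + z}$
$\frac{1}{3797501 + D{\left(\frac{1}{2386} \right)}} = \frac{1}{3797501 + \frac{2}{2386 \left(-721 + \frac{1}{2386}\right)}} = \frac{1}{3797501 + 2 \cdot \frac{1}{2386} \frac{1}{-721 + \frac{1}{2386}}} = \frac{1}{3797501 + 2 \cdot \frac{1}{2386} \frac{1}{- \frac{1720305}{2386}}} = \frac{1}{3797501 + 2 \cdot \frac{1}{2386} \left(- \frac{2386}{1720305}\right)} = \frac{1}{3797501 - \frac{2}{1720305}} = \frac{1}{\frac{6532859957803}{1720305}} = \frac{1720305}{6532859957803}$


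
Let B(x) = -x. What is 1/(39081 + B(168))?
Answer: 1/38913 ≈ 2.5698e-5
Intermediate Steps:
1/(39081 + B(168)) = 1/(39081 - 1*168) = 1/(39081 - 168) = 1/38913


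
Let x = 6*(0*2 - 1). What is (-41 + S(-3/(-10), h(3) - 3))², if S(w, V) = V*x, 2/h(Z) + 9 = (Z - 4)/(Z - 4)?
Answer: 1849/4 ≈ 462.25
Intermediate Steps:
h(Z) = -¼ (h(Z) = 2/(-9 + (Z - 4)/(Z - 4)) = 2/(-9 + (-4 + Z)/(-4 + Z)) = 2/(-9 + 1) = 2/(-8) = 2*(-⅛) = -¼)
x = -6 (x = 6*(0 - 1) = 6*(-1) = -6)
S(w, V) = -6*V (S(w, V) = V*(-6) = -6*V)
(-41 + S(-3/(-10), h(3) - 3))² = (-41 - 6*(-¼ - 3))² = (-41 - 6*(-13/4))² = (-41 + 39/2)² = (-43/2)² = 1849/4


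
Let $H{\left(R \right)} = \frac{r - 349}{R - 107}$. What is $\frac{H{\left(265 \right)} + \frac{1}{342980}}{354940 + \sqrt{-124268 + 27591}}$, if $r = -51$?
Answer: $- \frac{405790603329}{56892479294257189} + \frac{160057149 i \sqrt{1973}}{1137849585885143780} \approx -7.1326 \cdot 10^{-6} + 6.2482 \cdot 10^{-9} i$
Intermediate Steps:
$H{\left(R \right)} = - \frac{400}{-107 + R}$ ($H{\left(R \right)} = \frac{-51 - 349}{R - 107} = - \frac{400}{-107 + R}$)
$\frac{H{\left(265 \right)} + \frac{1}{342980}}{354940 + \sqrt{-124268 + 27591}} = \frac{- \frac{400}{-107 + 265} + \frac{1}{342980}}{354940 + \sqrt{-124268 + 27591}} = \frac{- \frac{400}{158} + \frac{1}{342980}}{354940 + \sqrt{-96677}} = \frac{\left(-400\right) \frac{1}{158} + \frac{1}{342980}}{354940 + 7 i \sqrt{1973}} = \frac{- \frac{200}{79} + \frac{1}{342980}}{354940 + 7 i \sqrt{1973}} = - \frac{68595921}{27095420 \left(354940 + 7 i \sqrt{1973}\right)}$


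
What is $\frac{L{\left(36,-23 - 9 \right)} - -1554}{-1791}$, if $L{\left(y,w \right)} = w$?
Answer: $- \frac{1522}{1791} \approx -0.8498$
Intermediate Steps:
$\frac{L{\left(36,-23 - 9 \right)} - -1554}{-1791} = \frac{\left(-23 - 9\right) - -1554}{-1791} = \left(\left(-23 - 9\right) + 1554\right) \left(- \frac{1}{1791}\right) = \left(-32 + 1554\right) \left(- \frac{1}{1791}\right) = 1522 \left(- \frac{1}{1791}\right) = - \frac{1522}{1791}$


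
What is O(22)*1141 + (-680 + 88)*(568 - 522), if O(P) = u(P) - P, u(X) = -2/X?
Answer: -576815/11 ≈ -52438.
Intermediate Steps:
O(P) = -P - 2/P (O(P) = -2/P - P = -P - 2/P)
O(22)*1141 + (-680 + 88)*(568 - 522) = (-1*22 - 2/22)*1141 + (-680 + 88)*(568 - 522) = (-22 - 2*1/22)*1141 - 592*46 = (-22 - 1/11)*1141 - 27232 = -243/11*1141 - 27232 = -277263/11 - 27232 = -576815/11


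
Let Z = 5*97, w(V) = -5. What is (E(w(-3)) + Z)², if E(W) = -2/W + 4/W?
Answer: 5870929/25 ≈ 2.3484e+5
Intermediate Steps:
Z = 485
E(W) = 2/W
(E(w(-3)) + Z)² = (2/(-5) + 485)² = (2*(-⅕) + 485)² = (-⅖ + 485)² = (2423/5)² = 5870929/25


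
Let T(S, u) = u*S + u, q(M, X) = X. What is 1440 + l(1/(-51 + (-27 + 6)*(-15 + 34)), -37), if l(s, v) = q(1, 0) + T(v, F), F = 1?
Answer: 1404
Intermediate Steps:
T(S, u) = u + S*u (T(S, u) = S*u + u = u + S*u)
l(s, v) = 1 + v (l(s, v) = 0 + 1*(1 + v) = 0 + (1 + v) = 1 + v)
1440 + l(1/(-51 + (-27 + 6)*(-15 + 34)), -37) = 1440 + (1 - 37) = 1440 - 36 = 1404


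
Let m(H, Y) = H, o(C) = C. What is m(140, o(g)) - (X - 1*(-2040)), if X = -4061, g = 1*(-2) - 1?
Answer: 2161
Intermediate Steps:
g = -3 (g = -2 - 1 = -3)
m(140, o(g)) - (X - 1*(-2040)) = 140 - (-4061 - 1*(-2040)) = 140 - (-4061 + 2040) = 140 - 1*(-2021) = 140 + 2021 = 2161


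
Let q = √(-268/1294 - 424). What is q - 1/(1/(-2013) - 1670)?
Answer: 2013/3361711 + I*√177576914/647 ≈ 0.0005988 + 20.596*I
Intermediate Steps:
q = I*√177576914/647 (q = √(-268*1/1294 - 424) = √(-134/647 - 424) = √(-274462/647) = I*√177576914/647 ≈ 20.596*I)
q - 1/(1/(-2013) - 1670) = I*√177576914/647 - 1/(1/(-2013) - 1670) = I*√177576914/647 - 1/(-1/2013 - 1670) = I*√177576914/647 - 1/(-3361711/2013) = I*√177576914/647 - 1*(-2013/3361711) = I*√177576914/647 + 2013/3361711 = 2013/3361711 + I*√177576914/647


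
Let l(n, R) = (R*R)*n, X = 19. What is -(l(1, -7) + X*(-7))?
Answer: 84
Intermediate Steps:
l(n, R) = n*R² (l(n, R) = R²*n = n*R²)
-(l(1, -7) + X*(-7)) = -(1*(-7)² + 19*(-7)) = -(1*49 - 133) = -(49 - 133) = -1*(-84) = 84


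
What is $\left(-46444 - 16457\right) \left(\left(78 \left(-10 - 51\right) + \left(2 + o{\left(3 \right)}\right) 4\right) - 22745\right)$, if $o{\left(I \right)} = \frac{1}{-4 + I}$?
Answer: $1729714599$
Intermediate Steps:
$\left(-46444 - 16457\right) \left(\left(78 \left(-10 - 51\right) + \left(2 + o{\left(3 \right)}\right) 4\right) - 22745\right) = \left(-46444 - 16457\right) \left(\left(78 \left(-10 - 51\right) + \left(2 + \frac{1}{-4 + 3}\right) 4\right) - 22745\right) = - 62901 \left(\left(78 \left(-61\right) + \left(2 + \frac{1}{-1}\right) 4\right) - 22745\right) = - 62901 \left(\left(-4758 + \left(2 - 1\right) 4\right) - 22745\right) = - 62901 \left(\left(-4758 + 1 \cdot 4\right) - 22745\right) = - 62901 \left(\left(-4758 + 4\right) - 22745\right) = - 62901 \left(-4754 - 22745\right) = \left(-62901\right) \left(-27499\right) = 1729714599$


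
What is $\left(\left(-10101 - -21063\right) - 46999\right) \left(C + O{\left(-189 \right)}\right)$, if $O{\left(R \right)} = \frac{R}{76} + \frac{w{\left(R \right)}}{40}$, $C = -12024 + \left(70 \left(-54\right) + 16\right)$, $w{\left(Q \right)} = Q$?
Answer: $\frac{432601157357}{760} \approx 5.6921 \cdot 10^{8}$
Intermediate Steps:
$C = -15788$ ($C = -12024 + \left(-3780 + 16\right) = -12024 - 3764 = -15788$)
$O{\left(R \right)} = \frac{29 R}{760}$ ($O{\left(R \right)} = \frac{R}{76} + \frac{R}{40} = \frac{29 R}{760}$)
$\left(\left(-10101 - -21063\right) - 46999\right) \left(C + O{\left(-189 \right)}\right) = \left(\left(-10101 - -21063\right) - 46999\right) \left(-15788 + \frac{29}{760} \left(-189\right)\right) = \left(\left(-10101 + 21063\right) - 46999\right) \left(-15788 - \frac{5481}{760}\right) = \left(10962 - 46999\right) \left(- \frac{12004361}{760}\right) = \left(-36037\right) \left(- \frac{12004361}{760}\right) = \frac{432601157357}{760}$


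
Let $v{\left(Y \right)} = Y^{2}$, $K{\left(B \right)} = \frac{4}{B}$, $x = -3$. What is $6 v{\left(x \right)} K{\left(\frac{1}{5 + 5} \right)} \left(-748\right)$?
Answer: $-1615680$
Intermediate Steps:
$6 v{\left(x \right)} K{\left(\frac{1}{5 + 5} \right)} \left(-748\right) = 6 \left(-3\right)^{2} \frac{4}{\frac{1}{5 + 5}} \left(-748\right) = 6 \cdot 9 \frac{4}{\frac{1}{10}} \left(-748\right) = 54 \cdot 4 \frac{1}{\frac{1}{10}} \left(-748\right) = 54 \cdot 4 \cdot 10 \left(-748\right) = 54 \cdot 40 \left(-748\right) = 2160 \left(-748\right) = -1615680$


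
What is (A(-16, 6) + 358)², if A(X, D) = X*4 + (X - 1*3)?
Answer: 75625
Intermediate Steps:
A(X, D) = -3 + 5*X (A(X, D) = 4*X + (X - 3) = 4*X + (-3 + X) = -3 + 5*X)
(A(-16, 6) + 358)² = ((-3 + 5*(-16)) + 358)² = ((-3 - 80) + 358)² = (-83 + 358)² = 275² = 75625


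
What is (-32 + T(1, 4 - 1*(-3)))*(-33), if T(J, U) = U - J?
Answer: 858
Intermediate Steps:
(-32 + T(1, 4 - 1*(-3)))*(-33) = (-32 + ((4 - 1*(-3)) - 1*1))*(-33) = (-32 + ((4 + 3) - 1))*(-33) = (-32 + (7 - 1))*(-33) = (-32 + 6)*(-33) = -26*(-33) = 858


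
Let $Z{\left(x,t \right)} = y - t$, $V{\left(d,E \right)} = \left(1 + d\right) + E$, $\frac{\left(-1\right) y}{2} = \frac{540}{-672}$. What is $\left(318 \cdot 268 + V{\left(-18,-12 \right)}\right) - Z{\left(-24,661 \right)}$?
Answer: $\frac{2403923}{28} \approx 85854.0$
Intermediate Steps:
$y = \frac{45}{28}$ ($y = - 2 \frac{540}{-672} = - 2 \cdot 540 \left(- \frac{1}{672}\right) = \left(-2\right) \left(- \frac{45}{56}\right) = \frac{45}{28} \approx 1.6071$)
$V{\left(d,E \right)} = 1 + E + d$
$Z{\left(x,t \right)} = \frac{45}{28} - t$
$\left(318 \cdot 268 + V{\left(-18,-12 \right)}\right) - Z{\left(-24,661 \right)} = \left(318 \cdot 268 - 29\right) - \left(\frac{45}{28} - 661\right) = \left(85224 - 29\right) - \left(\frac{45}{28} - 661\right) = 85195 - - \frac{18463}{28} = 85195 + \frac{18463}{28} = \frac{2403923}{28}$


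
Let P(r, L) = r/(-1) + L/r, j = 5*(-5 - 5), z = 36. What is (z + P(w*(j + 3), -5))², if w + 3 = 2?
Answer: 272484/2209 ≈ 123.35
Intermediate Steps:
w = -1 (w = -3 + 2 = -1)
j = -50 (j = 5*(-10) = -50)
P(r, L) = -r + L/r (P(r, L) = r*(-1) + L/r = -r + L/r)
(z + P(w*(j + 3), -5))² = (36 + (-(-1)*(-50 + 3) - 5*(-1/(-50 + 3))))² = (36 + (-(-1)*(-47) - 5/((-1*(-47)))))² = (36 + (-1*47 - 5/47))² = (36 + (-47 - 5*1/47))² = (36 + (-47 - 5/47))² = (36 - 2214/47)² = (-522/47)² = 272484/2209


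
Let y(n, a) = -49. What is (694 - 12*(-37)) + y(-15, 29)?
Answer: 1089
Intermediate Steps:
(694 - 12*(-37)) + y(-15, 29) = (694 - 12*(-37)) - 49 = (694 + 444) - 49 = 1138 - 49 = 1089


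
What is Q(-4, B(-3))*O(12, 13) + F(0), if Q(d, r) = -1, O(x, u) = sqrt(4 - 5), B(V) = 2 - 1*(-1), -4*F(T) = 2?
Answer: -1/2 - I ≈ -0.5 - 1.0*I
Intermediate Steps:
F(T) = -1/2 (F(T) = -1/4*2 = -1/2)
B(V) = 3 (B(V) = 2 + 1 = 3)
O(x, u) = I (O(x, u) = sqrt(-1) = I)
Q(-4, B(-3))*O(12, 13) + F(0) = -I - 1/2 = -1/2 - I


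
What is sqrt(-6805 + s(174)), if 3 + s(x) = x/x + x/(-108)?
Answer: I*sqrt(245110)/6 ≈ 82.514*I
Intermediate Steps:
s(x) = -2 - x/108 (s(x) = -3 + (x/x + x/(-108)) = -3 + (1 + x*(-1/108)) = -3 + (1 - x/108) = -2 - x/108)
sqrt(-6805 + s(174)) = sqrt(-6805 + (-2 - 1/108*174)) = sqrt(-6805 + (-2 - 29/18)) = sqrt(-6805 - 65/18) = sqrt(-122555/18) = I*sqrt(245110)/6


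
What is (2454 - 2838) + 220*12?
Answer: 2256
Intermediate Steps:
(2454 - 2838) + 220*12 = -384 + 2640 = 2256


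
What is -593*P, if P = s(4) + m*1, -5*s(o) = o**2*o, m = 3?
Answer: 29057/5 ≈ 5811.4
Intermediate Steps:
s(o) = -o**3/5 (s(o) = -o**2*o/5 = -o**3/5)
P = -49/5 (P = -1/5*4**3 + 3*1 = -1/5*64 + 3 = -64/5 + 3 = -49/5 ≈ -9.8000)
-593*P = -593*(-49/5) = 29057/5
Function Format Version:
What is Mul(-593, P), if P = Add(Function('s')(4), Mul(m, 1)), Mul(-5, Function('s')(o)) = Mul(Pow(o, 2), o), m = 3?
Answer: Rational(29057, 5) ≈ 5811.4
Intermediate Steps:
Function('s')(o) = Mul(Rational(-1, 5), Pow(o, 3)) (Function('s')(o) = Mul(Rational(-1, 5), Mul(Pow(o, 2), o)) = Mul(Rational(-1, 5), Pow(o, 3)))
P = Rational(-49, 5) (P = Add(Mul(Rational(-1, 5), Pow(4, 3)), Mul(3, 1)) = Add(Mul(Rational(-1, 5), 64), 3) = Add(Rational(-64, 5), 3) = Rational(-49, 5) ≈ -9.8000)
Mul(-593, P) = Mul(-593, Rational(-49, 5)) = Rational(29057, 5)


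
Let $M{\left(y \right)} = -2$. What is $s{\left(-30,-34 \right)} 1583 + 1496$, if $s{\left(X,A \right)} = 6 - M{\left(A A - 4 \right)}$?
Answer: $14160$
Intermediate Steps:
$s{\left(X,A \right)} = 8$ ($s{\left(X,A \right)} = 6 - -2 = 6 + 2 = 8$)
$s{\left(-30,-34 \right)} 1583 + 1496 = 8 \cdot 1583 + 1496 = 12664 + 1496 = 14160$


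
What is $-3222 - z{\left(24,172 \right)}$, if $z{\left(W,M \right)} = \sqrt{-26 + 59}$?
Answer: $-3222 - \sqrt{33} \approx -3227.7$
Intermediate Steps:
$z{\left(W,M \right)} = \sqrt{33}$
$-3222 - z{\left(24,172 \right)} = -3222 - \sqrt{33}$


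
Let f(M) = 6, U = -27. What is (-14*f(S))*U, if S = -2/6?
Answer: 2268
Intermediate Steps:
S = -⅓ (S = -2*⅙ = -⅓ ≈ -0.33333)
(-14*f(S))*U = -14*6*(-27) = -84*(-27) = 2268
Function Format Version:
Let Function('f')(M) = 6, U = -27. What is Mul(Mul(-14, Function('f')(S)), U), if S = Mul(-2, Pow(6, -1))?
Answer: 2268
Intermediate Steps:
S = Rational(-1, 3) (S = Mul(-2, Rational(1, 6)) = Rational(-1, 3) ≈ -0.33333)
Mul(Mul(-14, Function('f')(S)), U) = Mul(Mul(-14, 6), -27) = Mul(-84, -27) = 2268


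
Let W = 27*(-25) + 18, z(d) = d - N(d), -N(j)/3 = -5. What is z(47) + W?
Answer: -625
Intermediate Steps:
N(j) = 15 (N(j) = -3*(-5) = 15)
z(d) = -15 + d (z(d) = d - 1*15 = d - 15 = -15 + d)
W = -657 (W = -675 + 18 = -657)
z(47) + W = (-15 + 47) - 657 = 32 - 657 = -625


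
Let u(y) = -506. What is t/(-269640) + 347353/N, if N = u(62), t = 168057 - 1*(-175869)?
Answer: -2606508041/3789940 ≈ -687.74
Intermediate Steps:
t = 343926 (t = 168057 + 175869 = 343926)
N = -506
t/(-269640) + 347353/N = 343926/(-269640) + 347353/(-506) = 343926*(-1/269640) + 347353*(-1/506) = -19107/14980 - 347353/506 = -2606508041/3789940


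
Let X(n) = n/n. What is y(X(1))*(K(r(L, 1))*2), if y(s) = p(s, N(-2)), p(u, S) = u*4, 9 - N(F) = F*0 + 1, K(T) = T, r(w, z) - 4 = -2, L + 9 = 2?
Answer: 16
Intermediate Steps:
L = -7 (L = -9 + 2 = -7)
r(w, z) = 2 (r(w, z) = 4 - 2 = 2)
N(F) = 8 (N(F) = 9 - (F*0 + 1) = 9 - (0 + 1) = 9 - 1*1 = 9 - 1 = 8)
X(n) = 1
p(u, S) = 4*u
y(s) = 4*s
y(X(1))*(K(r(L, 1))*2) = (4*1)*(2*2) = 4*4 = 16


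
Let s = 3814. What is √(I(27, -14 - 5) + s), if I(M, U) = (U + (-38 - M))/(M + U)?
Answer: √15214/2 ≈ 61.673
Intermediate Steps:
I(M, U) = (-38 + U - M)/(M + U)
√(I(27, -14 - 5) + s) = √((-38 + (-14 - 5) - 1*27)/(27 + (-14 - 5)) + 3814) = √((-38 - 19 - 27)/(27 - 19) + 3814) = √(-84/8 + 3814) = √((⅛)*(-84) + 3814) = √(-21/2 + 3814) = √(7607/2) = √15214/2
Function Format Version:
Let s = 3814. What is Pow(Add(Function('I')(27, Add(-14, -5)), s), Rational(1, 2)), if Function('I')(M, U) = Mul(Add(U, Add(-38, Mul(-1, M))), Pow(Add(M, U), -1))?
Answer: Mul(Rational(1, 2), Pow(15214, Rational(1, 2))) ≈ 61.673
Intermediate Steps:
Function('I')(M, U) = Mul(Pow(Add(M, U), -1), Add(-38, U, Mul(-1, M))) (Function('I')(M, U) = Mul(Add(-38, U, Mul(-1, M)), Pow(Add(M, U), -1)) = Mul(Pow(Add(M, U), -1), Add(-38, U, Mul(-1, M))))
Pow(Add(Function('I')(27, Add(-14, -5)), s), Rational(1, 2)) = Pow(Add(Mul(Pow(Add(27, Add(-14, -5)), -1), Add(-38, Add(-14, -5), Mul(-1, 27))), 3814), Rational(1, 2)) = Pow(Add(Mul(Pow(Add(27, -19), -1), Add(-38, -19, -27)), 3814), Rational(1, 2)) = Pow(Add(Mul(Pow(8, -1), -84), 3814), Rational(1, 2)) = Pow(Add(Mul(Rational(1, 8), -84), 3814), Rational(1, 2)) = Pow(Add(Rational(-21, 2), 3814), Rational(1, 2)) = Pow(Rational(7607, 2), Rational(1, 2)) = Mul(Rational(1, 2), Pow(15214, Rational(1, 2)))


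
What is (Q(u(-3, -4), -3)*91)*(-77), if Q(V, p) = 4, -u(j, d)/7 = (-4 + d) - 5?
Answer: -28028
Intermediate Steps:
u(j, d) = 63 - 7*d (u(j, d) = -7*((-4 + d) - 5) = -7*(-9 + d) = 63 - 7*d)
(Q(u(-3, -4), -3)*91)*(-77) = (4*91)*(-77) = 364*(-77) = -28028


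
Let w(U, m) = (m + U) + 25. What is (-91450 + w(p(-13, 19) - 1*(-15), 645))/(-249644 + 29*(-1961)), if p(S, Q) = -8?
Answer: 90773/306513 ≈ 0.29615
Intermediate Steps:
w(U, m) = 25 + U + m (w(U, m) = (U + m) + 25 = 25 + U + m)
(-91450 + w(p(-13, 19) - 1*(-15), 645))/(-249644 + 29*(-1961)) = (-91450 + (25 + (-8 - 1*(-15)) + 645))/(-249644 + 29*(-1961)) = (-91450 + (25 + (-8 + 15) + 645))/(-249644 - 56869) = (-91450 + (25 + 7 + 645))/(-306513) = (-91450 + 677)*(-1/306513) = -90773*(-1/306513) = 90773/306513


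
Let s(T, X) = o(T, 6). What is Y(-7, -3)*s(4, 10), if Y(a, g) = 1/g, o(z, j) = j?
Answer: -2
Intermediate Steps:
s(T, X) = 6
Y(-7, -3)*s(4, 10) = 6/(-3) = -⅓*6 = -2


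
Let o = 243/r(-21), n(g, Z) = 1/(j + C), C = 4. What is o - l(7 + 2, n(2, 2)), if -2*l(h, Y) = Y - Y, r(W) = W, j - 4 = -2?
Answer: -81/7 ≈ -11.571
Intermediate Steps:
j = 2 (j = 4 - 2 = 2)
n(g, Z) = ⅙ (n(g, Z) = 1/(2 + 4) = 1/6 = ⅙)
l(h, Y) = 0 (l(h, Y) = -(Y - Y)/2 = -½*0 = 0)
o = -81/7 (o = 243/(-21) = 243*(-1/21) = -81/7 ≈ -11.571)
o - l(7 + 2, n(2, 2)) = -81/7 - 1*0 = -81/7 + 0 = -81/7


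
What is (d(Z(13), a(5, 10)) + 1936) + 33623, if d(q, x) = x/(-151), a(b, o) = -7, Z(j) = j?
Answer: 5369416/151 ≈ 35559.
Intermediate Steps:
d(q, x) = -x/151 (d(q, x) = x*(-1/151) = -x/151)
(d(Z(13), a(5, 10)) + 1936) + 33623 = (-1/151*(-7) + 1936) + 33623 = (7/151 + 1936) + 33623 = 292343/151 + 33623 = 5369416/151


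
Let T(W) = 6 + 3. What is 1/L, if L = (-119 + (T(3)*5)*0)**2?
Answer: 1/14161 ≈ 7.0616e-5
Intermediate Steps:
T(W) = 9
L = 14161 (L = (-119 + (9*5)*0)**2 = (-119 + 45*0)**2 = (-119 + 0)**2 = (-119)**2 = 14161)
1/L = 1/14161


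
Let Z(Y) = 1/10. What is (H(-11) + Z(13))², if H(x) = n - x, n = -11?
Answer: 1/100 ≈ 0.010000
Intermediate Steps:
Z(Y) = ⅒
H(x) = -11 - x
(H(-11) + Z(13))² = ((-11 - 1*(-11)) + ⅒)² = ((-11 + 11) + ⅒)² = (0 + ⅒)² = (⅒)² = 1/100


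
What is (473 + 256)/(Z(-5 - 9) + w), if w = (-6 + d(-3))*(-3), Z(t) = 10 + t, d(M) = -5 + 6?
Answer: 729/11 ≈ 66.273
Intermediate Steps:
d(M) = 1
w = 15 (w = (-6 + 1)*(-3) = -5*(-3) = 15)
(473 + 256)/(Z(-5 - 9) + w) = (473 + 256)/((10 + (-5 - 9)) + 15) = 729/((10 - 14) + 15) = 729/(-4 + 15) = 729/11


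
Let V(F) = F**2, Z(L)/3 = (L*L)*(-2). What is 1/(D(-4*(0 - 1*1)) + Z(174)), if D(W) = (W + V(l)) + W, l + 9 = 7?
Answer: -1/181644 ≈ -5.5053e-6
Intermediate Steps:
l = -2 (l = -9 + 7 = -2)
Z(L) = -6*L**2 (Z(L) = 3*((L*L)*(-2)) = 3*(L**2*(-2)) = 3*(-2*L**2) = -6*L**2)
D(W) = 4 + 2*W (D(W) = (W + (-2)**2) + W = (W + 4) + W = (4 + W) + W = 4 + 2*W)
1/(D(-4*(0 - 1*1)) + Z(174)) = 1/((4 + 2*(-4*(0 - 1*1))) - 6*174**2) = 1/((4 + 2*(-4*(0 - 1))) - 6*30276) = 1/((4 + 2*(-4*(-1))) - 181656) = 1/((4 + 2*4) - 181656) = 1/((4 + 8) - 181656) = 1/(12 - 181656) = 1/(-181644) = -1/181644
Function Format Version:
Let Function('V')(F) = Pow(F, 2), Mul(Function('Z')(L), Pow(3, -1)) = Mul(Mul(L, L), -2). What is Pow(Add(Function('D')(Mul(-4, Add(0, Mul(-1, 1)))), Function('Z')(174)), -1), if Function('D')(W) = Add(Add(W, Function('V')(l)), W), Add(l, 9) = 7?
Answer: Rational(-1, 181644) ≈ -5.5053e-6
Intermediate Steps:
l = -2 (l = Add(-9, 7) = -2)
Function('Z')(L) = Mul(-6, Pow(L, 2)) (Function('Z')(L) = Mul(3, Mul(Mul(L, L), -2)) = Mul(3, Mul(Pow(L, 2), -2)) = Mul(3, Mul(-2, Pow(L, 2))) = Mul(-6, Pow(L, 2)))
Function('D')(W) = Add(4, Mul(2, W)) (Function('D')(W) = Add(Add(W, Pow(-2, 2)), W) = Add(Add(W, 4), W) = Add(Add(4, W), W) = Add(4, Mul(2, W)))
Pow(Add(Function('D')(Mul(-4, Add(0, Mul(-1, 1)))), Function('Z')(174)), -1) = Pow(Add(Add(4, Mul(2, Mul(-4, Add(0, Mul(-1, 1))))), Mul(-6, Pow(174, 2))), -1) = Pow(Add(Add(4, Mul(2, Mul(-4, Add(0, -1)))), Mul(-6, 30276)), -1) = Pow(Add(Add(4, Mul(2, Mul(-4, -1))), -181656), -1) = Pow(Add(Add(4, Mul(2, 4)), -181656), -1) = Pow(Add(Add(4, 8), -181656), -1) = Pow(Add(12, -181656), -1) = Pow(-181644, -1) = Rational(-1, 181644)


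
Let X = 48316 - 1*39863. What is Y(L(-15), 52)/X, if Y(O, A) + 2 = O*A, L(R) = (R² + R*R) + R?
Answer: 22618/8453 ≈ 2.6757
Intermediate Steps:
X = 8453 (X = 48316 - 39863 = 8453)
L(R) = R + 2*R² (L(R) = (R² + R²) + R = 2*R² + R = R + 2*R²)
Y(O, A) = -2 + A*O (Y(O, A) = -2 + O*A = -2 + A*O)
Y(L(-15), 52)/X = (-2 + 52*(-15*(1 + 2*(-15))))/8453 = (-2 + 52*(-15*(1 - 30)))*(1/8453) = (-2 + 52*(-15*(-29)))*(1/8453) = (-2 + 52*435)*(1/8453) = (-2 + 22620)*(1/8453) = 22618*(1/8453) = 22618/8453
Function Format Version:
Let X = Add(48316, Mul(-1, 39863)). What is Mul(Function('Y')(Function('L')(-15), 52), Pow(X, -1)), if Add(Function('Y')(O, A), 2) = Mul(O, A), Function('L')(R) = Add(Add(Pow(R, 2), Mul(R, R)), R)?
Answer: Rational(22618, 8453) ≈ 2.6757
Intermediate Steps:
X = 8453 (X = Add(48316, -39863) = 8453)
Function('L')(R) = Add(R, Mul(2, Pow(R, 2))) (Function('L')(R) = Add(Add(Pow(R, 2), Pow(R, 2)), R) = Add(Mul(2, Pow(R, 2)), R) = Add(R, Mul(2, Pow(R, 2))))
Function('Y')(O, A) = Add(-2, Mul(A, O)) (Function('Y')(O, A) = Add(-2, Mul(O, A)) = Add(-2, Mul(A, O)))
Mul(Function('Y')(Function('L')(-15), 52), Pow(X, -1)) = Mul(Add(-2, Mul(52, Mul(-15, Add(1, Mul(2, -15))))), Pow(8453, -1)) = Mul(Add(-2, Mul(52, Mul(-15, Add(1, -30)))), Rational(1, 8453)) = Mul(Add(-2, Mul(52, Mul(-15, -29))), Rational(1, 8453)) = Mul(Add(-2, Mul(52, 435)), Rational(1, 8453)) = Mul(Add(-2, 22620), Rational(1, 8453)) = Mul(22618, Rational(1, 8453)) = Rational(22618, 8453)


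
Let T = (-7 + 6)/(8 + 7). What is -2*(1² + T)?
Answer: -28/15 ≈ -1.8667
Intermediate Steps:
T = -1/15 ≈ -0.066667
-2*(1² + T) = -2*(1² - 1/15) = -2*(1 - 1/15) = -2*14/15 = -28/15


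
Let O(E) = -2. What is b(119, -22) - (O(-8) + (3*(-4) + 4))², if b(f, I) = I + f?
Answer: -3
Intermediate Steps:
b(119, -22) - (O(-8) + (3*(-4) + 4))² = (-22 + 119) - (-2 + (3*(-4) + 4))² = 97 - (-2 + (-12 + 4))² = 97 - (-2 - 8)² = 97 - 1*(-10)² = 97 - 1*100 = 97 - 100 = -3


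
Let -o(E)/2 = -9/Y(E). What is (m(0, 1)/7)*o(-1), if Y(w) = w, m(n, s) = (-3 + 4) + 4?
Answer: -90/7 ≈ -12.857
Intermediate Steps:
m(n, s) = 5 (m(n, s) = 1 + 4 = 5)
o(E) = 18/E (o(E) = -(-18)/E = 18/E)
(m(0, 1)/7)*o(-1) = (5/7)*(18/(-1)) = (5*(⅐))*(18*(-1)) = (5/7)*(-18) = -90/7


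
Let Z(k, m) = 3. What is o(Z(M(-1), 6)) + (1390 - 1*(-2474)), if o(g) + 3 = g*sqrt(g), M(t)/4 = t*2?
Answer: 3861 + 3*sqrt(3) ≈ 3866.2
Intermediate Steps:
M(t) = 8*t (M(t) = 4*(t*2) = 4*(2*t) = 8*t)
o(g) = -3 + g**(3/2) (o(g) = -3 + g*sqrt(g) = -3 + g**(3/2))
o(Z(M(-1), 6)) + (1390 - 1*(-2474)) = (-3 + 3**(3/2)) + (1390 - 1*(-2474)) = (-3 + 3*sqrt(3)) + (1390 + 2474) = (-3 + 3*sqrt(3)) + 3864 = 3861 + 3*sqrt(3)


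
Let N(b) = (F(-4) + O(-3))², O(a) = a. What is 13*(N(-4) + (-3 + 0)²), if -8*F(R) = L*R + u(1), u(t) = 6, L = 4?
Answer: 2509/16 ≈ 156.81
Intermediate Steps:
F(R) = -¾ - R/2 (F(R) = -(4*R + 6)/8 = -(6 + 4*R)/8 = -¾ - R/2)
N(b) = 49/16 (N(b) = ((-¾ - ½*(-4)) - 3)² = ((-¾ + 2) - 3)² = (5/4 - 3)² = (-7/4)² = 49/16)
13*(N(-4) + (-3 + 0)²) = 13*(49/16 + (-3 + 0)²) = 13*(49/16 + (-3)²) = 13*(49/16 + 9) = 13*(193/16) = 2509/16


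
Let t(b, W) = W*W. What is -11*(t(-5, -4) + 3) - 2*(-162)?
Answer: 115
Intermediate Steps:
t(b, W) = W²
-11*(t(-5, -4) + 3) - 2*(-162) = -11*((-4)² + 3) - 2*(-162) = -11*(16 + 3) + 324 = -11*19 + 324 = -209 + 324 = 115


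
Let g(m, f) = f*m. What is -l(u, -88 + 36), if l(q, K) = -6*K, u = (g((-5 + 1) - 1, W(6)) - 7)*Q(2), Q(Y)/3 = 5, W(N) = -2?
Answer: -312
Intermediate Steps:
Q(Y) = 15 (Q(Y) = 3*5 = 15)
u = 45 (u = (-2*((-5 + 1) - 1) - 7)*15 = (-2*(-4 - 1) - 7)*15 = (-2*(-5) - 7)*15 = (10 - 7)*15 = 3*15 = 45)
-l(u, -88 + 36) = -(-6)*(-88 + 36) = -(-6)*(-52) = -1*312 = -312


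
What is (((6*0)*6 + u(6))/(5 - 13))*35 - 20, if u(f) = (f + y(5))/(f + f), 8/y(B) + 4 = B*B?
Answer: -3215/144 ≈ -22.326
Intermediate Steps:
y(B) = 8/(-4 + B**2) (y(B) = 8/(-4 + B*B) = 8/(-4 + B**2))
u(f) = (8/21 + f)/(2*f) (u(f) = (f + 8/(-4 + 5**2))/(f + f) = (f + 8/(-4 + 25))/((2*f)) = (f + 8/21)*(1/(2*f)) = (8/21 + f)*(1/(2*f)) = (8/21 + f)/(2*f))
(((6*0)*6 + u(6))/(5 - 13))*35 - 20 = (((6*0)*6 + (1/42)*(8 + 21*6)/6)/(5 - 13))*35 - 20 = ((0*6 + (1/42)*(1/6)*(8 + 126))/(-8))*35 - 20 = ((0 + (1/42)*(1/6)*134)*(-1/8))*35 - 20 = ((0 + 67/126)*(-1/8))*35 - 20 = ((67/126)*(-1/8))*35 - 20 = -67/1008*35 - 20 = -335/144 - 20 = -3215/144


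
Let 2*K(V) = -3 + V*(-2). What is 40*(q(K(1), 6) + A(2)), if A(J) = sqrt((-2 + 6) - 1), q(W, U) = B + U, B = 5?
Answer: 440 + 40*sqrt(3) ≈ 509.28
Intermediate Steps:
K(V) = -3/2 - V (K(V) = (-3 + V*(-2))/2 = (-3 - 2*V)/2 = -3/2 - V)
q(W, U) = 5 + U
A(J) = sqrt(3) (A(J) = sqrt(4 - 1) = sqrt(3))
40*(q(K(1), 6) + A(2)) = 40*((5 + 6) + sqrt(3)) = 40*(11 + sqrt(3)) = 440 + 40*sqrt(3)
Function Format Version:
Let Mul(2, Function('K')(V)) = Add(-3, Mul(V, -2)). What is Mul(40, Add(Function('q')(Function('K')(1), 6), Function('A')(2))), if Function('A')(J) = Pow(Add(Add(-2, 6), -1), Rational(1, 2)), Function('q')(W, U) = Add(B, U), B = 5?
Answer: Add(440, Mul(40, Pow(3, Rational(1, 2)))) ≈ 509.28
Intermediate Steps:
Function('K')(V) = Add(Rational(-3, 2), Mul(-1, V)) (Function('K')(V) = Mul(Rational(1, 2), Add(-3, Mul(V, -2))) = Mul(Rational(1, 2), Add(-3, Mul(-2, V))) = Add(Rational(-3, 2), Mul(-1, V)))
Function('q')(W, U) = Add(5, U)
Function('A')(J) = Pow(3, Rational(1, 2)) (Function('A')(J) = Pow(Add(4, -1), Rational(1, 2)) = Pow(3, Rational(1, 2)))
Mul(40, Add(Function('q')(Function('K')(1), 6), Function('A')(2))) = Mul(40, Add(Add(5, 6), Pow(3, Rational(1, 2)))) = Mul(40, Add(11, Pow(3, Rational(1, 2)))) = Add(440, Mul(40, Pow(3, Rational(1, 2))))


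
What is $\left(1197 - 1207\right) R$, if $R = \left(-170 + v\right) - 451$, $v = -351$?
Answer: $9720$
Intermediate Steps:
$R = -972$ ($R = \left(-170 - 351\right) - 451 = -521 - 451 = -972$)
$\left(1197 - 1207\right) R = \left(1197 - 1207\right) \left(-972\right) = \left(-10\right) \left(-972\right) = 9720$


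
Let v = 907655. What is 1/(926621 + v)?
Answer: 1/1834276 ≈ 5.4517e-7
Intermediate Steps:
1/(926621 + v) = 1/(926621 + 907655) = 1/1834276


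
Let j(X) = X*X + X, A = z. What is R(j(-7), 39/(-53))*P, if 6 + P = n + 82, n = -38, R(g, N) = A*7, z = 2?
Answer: 532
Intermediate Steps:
A = 2
j(X) = X + X² (j(X) = X² + X = X + X²)
R(g, N) = 14 (R(g, N) = 2*7 = 14)
P = 38 (P = -6 + (-38 + 82) = -6 + 44 = 38)
R(j(-7), 39/(-53))*P = 14*38 = 532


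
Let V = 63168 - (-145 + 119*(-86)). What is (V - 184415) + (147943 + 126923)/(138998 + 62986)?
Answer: -3732214541/33664 ≈ -1.1087e+5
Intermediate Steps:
V = 73547 (V = 63168 - (-145 - 10234) = 63168 - 1*(-10379) = 63168 + 10379 = 73547)
(V - 184415) + (147943 + 126923)/(138998 + 62986) = (73547 - 184415) + (147943 + 126923)/(138998 + 62986) = -110868 + 274866/201984 = -110868 + 274866*(1/201984) = -110868 + 45811/33664 = -3732214541/33664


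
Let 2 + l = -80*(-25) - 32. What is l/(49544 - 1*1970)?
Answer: 983/23787 ≈ 0.041325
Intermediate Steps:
l = 1966 (l = -2 + (-80*(-25) - 32) = -2 + (2000 - 32) = -2 + 1968 = 1966)
l/(49544 - 1*1970) = 1966/(49544 - 1*1970) = 1966/(49544 - 1970) = 1966/47574 = 1966*(1/47574) = 983/23787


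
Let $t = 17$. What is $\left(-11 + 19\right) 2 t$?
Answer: $272$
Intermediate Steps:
$\left(-11 + 19\right) 2 t = \left(-11 + 19\right) 2 \cdot 17 = 8 \cdot 2 \cdot 17 = 16 \cdot 17 = 272$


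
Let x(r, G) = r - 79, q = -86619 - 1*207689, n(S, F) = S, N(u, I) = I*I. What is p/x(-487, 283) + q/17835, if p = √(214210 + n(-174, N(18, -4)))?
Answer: -294308/17835 - √53509/283 ≈ -17.319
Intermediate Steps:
N(u, I) = I²
p = 2*√53509 (p = √(214210 - 174) = √214036 = 2*√53509 ≈ 462.64)
q = -294308 (q = -86619 - 207689 = -294308)
x(r, G) = -79 + r
p/x(-487, 283) + q/17835 = (2*√53509)/(-79 - 487) - 294308/17835 = (2*√53509)/(-566) - 294308*1/17835 = (2*√53509)*(-1/566) - 294308/17835 = -√53509/283 - 294308/17835 = -294308/17835 - √53509/283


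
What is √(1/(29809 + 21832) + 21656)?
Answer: √57752066682577/51641 ≈ 147.16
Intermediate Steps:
√(1/(29809 + 21832) + 21656) = √(1/51641 + 21656) = √(1118337497/51641) = √57752066682577/51641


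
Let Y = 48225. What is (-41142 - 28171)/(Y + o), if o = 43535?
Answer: -69313/91760 ≈ -0.75537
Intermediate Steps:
(-41142 - 28171)/(Y + o) = (-41142 - 28171)/(48225 + 43535) = -69313/91760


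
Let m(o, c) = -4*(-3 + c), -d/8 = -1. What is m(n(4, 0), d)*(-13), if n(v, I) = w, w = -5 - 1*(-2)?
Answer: 260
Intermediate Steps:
d = 8 (d = -8*(-1) = 8)
w = -3 (w = -5 + 2 = -3)
n(v, I) = -3
m(o, c) = 12 - 4*c
m(n(4, 0), d)*(-13) = (12 - 4*8)*(-13) = (12 - 32)*(-13) = -20*(-13) = 260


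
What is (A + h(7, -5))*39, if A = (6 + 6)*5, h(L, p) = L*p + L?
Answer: 1248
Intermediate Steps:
h(L, p) = L + L*p
A = 60 (A = 12*5 = 60)
(A + h(7, -5))*39 = (60 + 7*(1 - 5))*39 = (60 + 7*(-4))*39 = (60 - 28)*39 = 32*39 = 1248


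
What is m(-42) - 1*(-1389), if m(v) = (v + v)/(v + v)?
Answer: 1390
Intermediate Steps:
m(v) = 1 (m(v) = (2*v)/((2*v)) = (2*v)*(1/(2*v)) = 1)
m(-42) - 1*(-1389) = 1 - 1*(-1389) = 1 + 1389 = 1390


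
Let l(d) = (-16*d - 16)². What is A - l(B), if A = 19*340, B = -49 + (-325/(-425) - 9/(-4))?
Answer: -147852756/289 ≈ -5.1160e+5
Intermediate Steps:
B = -3127/68 (B = -49 + (-325*(-1/425) - 9*(-¼)) = -49 + (13/17 + 9/4) = -49 + 205/68 = -3127/68 ≈ -45.985)
l(d) = (-16 - 16*d)²
A = 6460
A - l(B) = 6460 - 256*(1 - 3127/68)² = 6460 - 256*(-3059/68)² = 6460 - 256*9357481/4624 = 6460 - 1*149719696/289 = 6460 - 149719696/289 = -147852756/289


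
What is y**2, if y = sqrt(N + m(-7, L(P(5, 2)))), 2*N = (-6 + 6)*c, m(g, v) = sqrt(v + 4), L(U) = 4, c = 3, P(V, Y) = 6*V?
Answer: 2*sqrt(2) ≈ 2.8284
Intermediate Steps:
m(g, v) = sqrt(4 + v)
N = 0 (N = ((-6 + 6)*3)/2 = (0*3)/2 = (1/2)*0 = 0)
y = 2**(3/4) (y = sqrt(0 + sqrt(4 + 4)) = sqrt(0 + sqrt(8)) = sqrt(0 + 2*sqrt(2)) = sqrt(2*sqrt(2)) = 2**(3/4) ≈ 1.6818)
y**2 = (2**(3/4))**2 = 2*sqrt(2)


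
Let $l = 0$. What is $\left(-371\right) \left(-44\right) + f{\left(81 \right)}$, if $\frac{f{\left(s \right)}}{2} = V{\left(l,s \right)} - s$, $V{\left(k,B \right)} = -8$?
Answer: $16146$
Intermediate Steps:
$f{\left(s \right)} = -16 - 2 s$ ($f{\left(s \right)} = 2 \left(-8 - s\right) = -16 - 2 s$)
$\left(-371\right) \left(-44\right) + f{\left(81 \right)} = \left(-371\right) \left(-44\right) - 178 = 16324 - 178 = 16146$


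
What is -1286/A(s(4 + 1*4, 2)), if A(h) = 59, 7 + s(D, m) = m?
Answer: -1286/59 ≈ -21.797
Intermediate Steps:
s(D, m) = -7 + m
-1286/A(s(4 + 1*4, 2)) = -1286/59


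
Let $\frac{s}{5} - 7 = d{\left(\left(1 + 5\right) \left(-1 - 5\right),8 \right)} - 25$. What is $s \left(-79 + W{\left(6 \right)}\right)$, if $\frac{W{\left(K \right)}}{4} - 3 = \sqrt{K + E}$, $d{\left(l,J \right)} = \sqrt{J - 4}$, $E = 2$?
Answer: $5360 - 640 \sqrt{2} \approx 4454.9$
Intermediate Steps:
$d{\left(l,J \right)} = \sqrt{-4 + J}$
$W{\left(K \right)} = 12 + 4 \sqrt{2 + K}$ ($W{\left(K \right)} = 12 + 4 \sqrt{K + 2} = 12 + 4 \sqrt{2 + K}$)
$s = -80$ ($s = 35 + 5 \left(\sqrt{-4 + 8} - 25\right) = 35 + 5 \left(\sqrt{4} - 25\right) = 35 + 5 \left(2 - 25\right) = 35 + 5 \left(-23\right) = 35 - 115 = -80$)
$s \left(-79 + W{\left(6 \right)}\right) = - 80 \left(-79 + \left(12 + 4 \sqrt{2 + 6}\right)\right) = - 80 \left(-79 + \left(12 + 4 \sqrt{8}\right)\right) = - 80 \left(-79 + \left(12 + 4 \cdot 2 \sqrt{2}\right)\right) = - 80 \left(-79 + \left(12 + 8 \sqrt{2}\right)\right) = - 80 \left(-67 + 8 \sqrt{2}\right) = 5360 - 640 \sqrt{2}$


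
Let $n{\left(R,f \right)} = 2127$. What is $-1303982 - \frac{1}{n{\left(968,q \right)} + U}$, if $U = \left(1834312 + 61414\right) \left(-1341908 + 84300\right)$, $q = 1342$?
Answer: $- \frac{3108797642947160941}{2384080181281} \approx -1.304 \cdot 10^{6}$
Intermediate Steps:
$U = -2384080183408$ ($U = 1895726 \left(-1257608\right) = -2384080183408$)
$-1303982 - \frac{1}{n{\left(968,q \right)} + U} = -1303982 - \frac{1}{2127 - 2384080183408} = -1303982 - \frac{1}{-2384080181281} = -1303982 - - \frac{1}{2384080181281} = -1303982 + \frac{1}{2384080181281} = - \frac{3108797642947160941}{2384080181281}$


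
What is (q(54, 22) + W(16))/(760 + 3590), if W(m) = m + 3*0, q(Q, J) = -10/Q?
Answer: 427/117450 ≈ 0.0036356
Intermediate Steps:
W(m) = m (W(m) = m + 0 = m)
(q(54, 22) + W(16))/(760 + 3590) = (-10/54 + 16)/(760 + 3590) = (-10*1/54 + 16)/4350 = (-5/27 + 16)*(1/4350) = (427/27)*(1/4350) = 427/117450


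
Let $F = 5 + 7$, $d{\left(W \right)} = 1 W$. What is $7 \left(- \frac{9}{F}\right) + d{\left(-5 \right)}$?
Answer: $- \frac{41}{4} \approx -10.25$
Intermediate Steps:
$d{\left(W \right)} = W$
$F = 12$
$7 \left(- \frac{9}{F}\right) + d{\left(-5 \right)} = 7 \left(- \frac{9}{12}\right) - 5 = 7 \left(\left(-9\right) \frac{1}{12}\right) - 5 = 7 \left(- \frac{3}{4}\right) - 5 = - \frac{21}{4} - 5 = - \frac{41}{4}$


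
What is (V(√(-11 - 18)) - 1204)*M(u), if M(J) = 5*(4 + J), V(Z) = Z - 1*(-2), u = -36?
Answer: 192320 - 160*I*√29 ≈ 1.9232e+5 - 861.63*I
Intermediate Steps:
V(Z) = 2 + Z (V(Z) = Z + 2 = 2 + Z)
M(J) = 20 + 5*J
(V(√(-11 - 18)) - 1204)*M(u) = ((2 + √(-11 - 18)) - 1204)*(20 + 5*(-36)) = ((2 + √(-29)) - 1204)*(20 - 180) = ((2 + I*√29) - 1204)*(-160) = (-1202 + I*√29)*(-160) = 192320 - 160*I*√29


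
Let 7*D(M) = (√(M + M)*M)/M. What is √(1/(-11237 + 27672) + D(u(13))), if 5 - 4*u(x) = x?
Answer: √(805315 + 3781529150*I)/115045 ≈ 0.378 + 0.37792*I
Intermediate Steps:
u(x) = 5/4 - x/4
D(M) = √2*√M/7 (D(M) = ((√(M + M)*M)/M)/7 = ((√(2*M)*M)/M)/7 = (((√2*√M)*M)/M)/7 = ((√2*M^(3/2))/M)/7 = (√2*√M)/7 = √2*√M/7)
√(1/(-11237 + 27672) + D(u(13))) = √(1/(-11237 + 27672) + √2*√(5/4 - ¼*13)/7) = √(1/16435 + √2*√(5/4 - 13/4)/7) = √(1/16435 + √2*√(-2)/7) = √(1/16435 + √2*(I*√2)/7) = √(1/16435 + 2*I/7)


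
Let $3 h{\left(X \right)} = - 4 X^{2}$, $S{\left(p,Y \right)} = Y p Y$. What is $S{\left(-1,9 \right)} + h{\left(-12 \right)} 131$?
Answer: $-25233$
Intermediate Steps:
$S{\left(p,Y \right)} = p Y^{2}$ ($S{\left(p,Y \right)} = Y Y p = p Y^{2}$)
$h{\left(X \right)} = - \frac{4 X^{2}}{3}$ ($h{\left(X \right)} = \frac{\left(-4\right) X^{2}}{3} = - \frac{4 X^{2}}{3}$)
$S{\left(-1,9 \right)} + h{\left(-12 \right)} 131 = - 9^{2} + - \frac{4 \left(-12\right)^{2}}{3} \cdot 131 = \left(-1\right) 81 + \left(- \frac{4}{3}\right) 144 \cdot 131 = -81 - 25152 = -25233$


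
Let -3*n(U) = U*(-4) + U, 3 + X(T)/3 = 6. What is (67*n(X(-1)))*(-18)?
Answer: -10854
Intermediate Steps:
X(T) = 9 (X(T) = -9 + 3*6 = -9 + 18 = 9)
n(U) = U (n(U) = -(U*(-4) + U)/3 = -(-4*U + U)/3 = -(-1)*U = U)
(67*n(X(-1)))*(-18) = (67*9)*(-18) = 603*(-18) = -10854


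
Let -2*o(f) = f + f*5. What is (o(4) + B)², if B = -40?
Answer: 2704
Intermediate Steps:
o(f) = -3*f (o(f) = -(f + f*5)/2 = -(f + 5*f)/2 = -3*f)
(o(4) + B)² = (-3*4 - 40)² = (-12 - 40)² = (-52)² = 2704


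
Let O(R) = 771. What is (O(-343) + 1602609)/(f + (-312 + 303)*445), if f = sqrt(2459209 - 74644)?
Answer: -107025615/227591 - 26723*sqrt(2384565)/227591 ≈ -651.57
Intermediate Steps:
f = sqrt(2384565) ≈ 1544.2
(O(-343) + 1602609)/(f + (-312 + 303)*445) = (771 + 1602609)/(sqrt(2384565) + (-312 + 303)*445) = 1603380/(sqrt(2384565) - 9*445) = 1603380/(sqrt(2384565) - 4005) = 1603380/(-4005 + sqrt(2384565))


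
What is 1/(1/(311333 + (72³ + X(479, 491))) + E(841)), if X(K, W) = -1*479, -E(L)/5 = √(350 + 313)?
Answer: -684102/7757026181646299 - 2339977732020*√663/7757026181646299 ≈ -0.0077674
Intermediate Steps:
E(L) = -5*√663 (E(L) = -5*√(350 + 313) = -5*√663)
X(K, W) = -479
1/(1/(311333 + (72³ + X(479, 491))) + E(841)) = 1/(1/(311333 + (72³ - 479)) - 5*√663) = 1/(1/(311333 + (373248 - 479)) - 5*√663) = 1/(1/(311333 + 372769) - 5*√663) = 1/(1/684102 - 5*√663)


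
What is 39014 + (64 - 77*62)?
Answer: 34304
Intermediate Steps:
39014 + (64 - 77*62) = 39014 + (64 - 4774) = 39014 - 4710 = 34304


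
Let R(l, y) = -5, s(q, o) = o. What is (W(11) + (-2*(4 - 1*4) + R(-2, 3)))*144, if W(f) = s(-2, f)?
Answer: 864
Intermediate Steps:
W(f) = f
(W(11) + (-2*(4 - 1*4) + R(-2, 3)))*144 = (11 + (-2*(4 - 1*4) - 5))*144 = (11 + (-2*(4 - 4) - 5))*144 = (11 + (-2*0 - 5))*144 = (11 + (0 - 5))*144 = (11 - 5)*144 = 6*144 = 864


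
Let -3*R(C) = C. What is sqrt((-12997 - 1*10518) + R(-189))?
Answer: 2*I*sqrt(5863) ≈ 153.14*I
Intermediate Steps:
R(C) = -C/3
sqrt((-12997 - 1*10518) + R(-189)) = sqrt((-12997 - 1*10518) - 1/3*(-189)) = sqrt((-12997 - 10518) + 63) = sqrt(-23515 + 63) = sqrt(-23452) = 2*I*sqrt(5863)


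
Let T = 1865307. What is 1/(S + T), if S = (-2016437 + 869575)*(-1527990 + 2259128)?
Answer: -1/838512523649 ≈ -1.1926e-12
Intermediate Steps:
S = -838514388956 (S = -1146862*731138 = -838514388956)
1/(S + T) = 1/(-838514388956 + 1865307) = 1/(-838512523649) = -1/838512523649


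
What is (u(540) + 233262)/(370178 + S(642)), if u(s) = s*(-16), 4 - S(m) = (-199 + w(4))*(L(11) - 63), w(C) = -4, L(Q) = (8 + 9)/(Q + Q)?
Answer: 4941684/7866097 ≈ 0.62823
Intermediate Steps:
L(Q) = 17/(2*Q) (L(Q) = 17/((2*Q)) = 17*(1/(2*Q)) = 17/(2*Q))
S(m) = -277819/22 (S(m) = 4 - (-199 - 4)*((17/2)/11 - 63) = 4 - (-203)*((17/2)*(1/11) - 63) = 4 - (-203)*(17/22 - 63) = 4 - (-203)*(-1369)/22 = 4 - 1*277907/22 = 4 - 277907/22 = -277819/22)
u(s) = -16*s
(u(540) + 233262)/(370178 + S(642)) = (-16*540 + 233262)/(370178 - 277819/22) = (-8640 + 233262)/(7866097/22) = 224622*(22/7866097) = 4941684/7866097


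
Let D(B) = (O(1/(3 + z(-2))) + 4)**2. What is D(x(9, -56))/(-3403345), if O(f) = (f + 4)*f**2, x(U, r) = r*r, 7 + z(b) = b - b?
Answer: -73441/13940101120 ≈ -5.2683e-6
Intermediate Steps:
z(b) = -7 (z(b) = -7 + (b - b) = -7 + 0 = -7)
x(U, r) = r**2
O(f) = f**2*(4 + f) (O(f) = (4 + f)*f**2 = f**2*(4 + f))
D(B) = 73441/4096 (D(B) = ((1/(3 - 7))**2*(4 + 1/(3 - 7)) + 4)**2 = ((1/(-4))**2*(4 + 1/(-4)) + 4)**2 = ((-1/4)**2*(4 - 1/4) + 4)**2 = ((1/16)*(15/4) + 4)**2 = (15/64 + 4)**2 = (271/64)**2 = 73441/4096)
D(x(9, -56))/(-3403345) = (73441/4096)/(-3403345) = (73441/4096)*(-1/3403345) = -73441/13940101120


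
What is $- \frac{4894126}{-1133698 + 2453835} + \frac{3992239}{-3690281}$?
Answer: $- \frac{3333000372307}{695953784071} \approx -4.7891$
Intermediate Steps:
$- \frac{4894126}{-1133698 + 2453835} + \frac{3992239}{-3690281} = - \frac{4894126}{1320137} + 3992239 \left(- \frac{1}{3690281}\right) = \left(-4894126\right) \frac{1}{1320137} - \frac{3992239}{3690281} = - \frac{4894126}{1320137} - \frac{3992239}{3690281} = - \frac{3333000372307}{695953784071}$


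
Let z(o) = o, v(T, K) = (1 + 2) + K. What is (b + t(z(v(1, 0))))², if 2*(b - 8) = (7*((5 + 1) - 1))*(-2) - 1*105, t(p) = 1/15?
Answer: 5678689/900 ≈ 6309.7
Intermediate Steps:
v(T, K) = 3 + K
t(p) = 1/15
b = -159/2 (b = 8 + ((7*((5 + 1) - 1))*(-2) - 1*105)/2 = 8 + ((7*(6 - 1))*(-2) - 105)/2 = 8 + ((7*5)*(-2) - 105)/2 = 8 + (35*(-2) - 105)/2 = 8 + (-70 - 105)/2 = 8 + (½)*(-175) = 8 - 175/2 = -159/2 ≈ -79.500)
(b + t(z(v(1, 0))))² = (-159/2 + 1/15)² = (-2383/30)² = 5678689/900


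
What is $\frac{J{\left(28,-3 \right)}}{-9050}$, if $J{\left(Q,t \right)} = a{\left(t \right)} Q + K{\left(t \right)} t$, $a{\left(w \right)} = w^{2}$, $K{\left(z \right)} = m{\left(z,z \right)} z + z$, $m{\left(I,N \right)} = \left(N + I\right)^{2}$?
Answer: $- \frac{117}{1810} \approx -0.064641$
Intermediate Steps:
$m{\left(I,N \right)} = \left(I + N\right)^{2}$
$K{\left(z \right)} = z + 4 z^{3}$ ($K{\left(z \right)} = \left(z + z\right)^{2} z + z = \left(2 z\right)^{2} z + z = 4 z^{2} z + z = 4 z^{3} + z = z + 4 z^{3}$)
$J{\left(Q,t \right)} = Q t^{2} + t \left(t + 4 t^{3}\right)$ ($J{\left(Q,t \right)} = t^{2} Q + \left(t + 4 t^{3}\right) t = Q t^{2} + t \left(t + 4 t^{3}\right)$)
$\frac{J{\left(28,-3 \right)}}{-9050} = \frac{\left(-3\right)^{2} \left(1 + 28 + 4 \left(-3\right)^{2}\right)}{-9050} = 9 \left(1 + 28 + 4 \cdot 9\right) \left(- \frac{1}{9050}\right) = 9 \left(1 + 28 + 36\right) \left(- \frac{1}{9050}\right) = 9 \cdot 65 \left(- \frac{1}{9050}\right) = 585 \left(- \frac{1}{9050}\right) = - \frac{117}{1810}$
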